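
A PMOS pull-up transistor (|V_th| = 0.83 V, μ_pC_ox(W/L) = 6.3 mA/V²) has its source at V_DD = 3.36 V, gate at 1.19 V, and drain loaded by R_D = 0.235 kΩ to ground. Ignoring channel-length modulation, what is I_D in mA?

I_D = 5.66 mA

V_SG = V_DD − V_G = 3.36 − 1.19 = 2.17 V, so V_ov = 2.17 − 0.83 = 1.34 V.
Assume saturation: I_D = ½ k_p V_ov² = 0.5 × 6.3 × 1.34² = 5.66 mA, giving V_SD = V_DD − I_D R_D = 3.36 − 5.66 × 0.235 = 2.03 V.
V_SD = 2.03 V ≥ V_ov = 1.34 V, confirming saturation.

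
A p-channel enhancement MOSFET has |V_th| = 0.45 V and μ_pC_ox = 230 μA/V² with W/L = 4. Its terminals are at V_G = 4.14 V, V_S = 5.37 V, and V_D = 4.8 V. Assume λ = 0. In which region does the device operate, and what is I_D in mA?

Triode; I_D = 0.260 mA

V_SG = V_S − V_G = 5.37 − 4.14 = 1.23 V; V_SD = V_S − V_D = 5.37 − 4.8 = 0.57 V.
k_p = μ_pC_ox · (W/L) = 0.92 mA/V².
V_ov = V_SG − |V_th| = 1.23 − 0.45 = 0.78 V.
Since V_SD = 0.57 V < V_ov = 0.78 V, the device is in the triode region.
I_D = k_p [V_ov · V_SD − ½ V_SD²] = 0.92 × [0.78 × 0.57 − 0.5 × 0.57²] = 0.26 mA.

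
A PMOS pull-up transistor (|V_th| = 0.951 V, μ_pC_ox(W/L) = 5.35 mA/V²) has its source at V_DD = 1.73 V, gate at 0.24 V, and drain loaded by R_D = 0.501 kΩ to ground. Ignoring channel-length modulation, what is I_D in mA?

V_SG = V_DD − V_G = 1.73 − 0.24 = 1.49 V, so V_ov = 1.49 − 0.951 = 0.539 V.
Assume saturation: I_D = ½ k_p V_ov² = 0.5 × 5.35 × 0.539² = 0.777 mA, giving V_SD = V_DD − I_D R_D = 1.73 − 0.777 × 0.501 = 1.34 V.
V_SD = 1.34 V ≥ V_ov = 0.539 V, confirming saturation.

I_D = 0.777 mA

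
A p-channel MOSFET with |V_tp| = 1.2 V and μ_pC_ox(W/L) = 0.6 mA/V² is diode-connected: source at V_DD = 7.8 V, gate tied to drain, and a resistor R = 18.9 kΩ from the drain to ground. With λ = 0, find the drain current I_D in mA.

With gate tied to drain, V_SG = V_SD ≥ V_SG − |V_tp|, so the device is in saturation.
KCL at the drain: ½ k_p (V_SG − |V_tp|)² = (V_DD − V_SG)/R.
Let x = V_SG − 1.2. Then 5.67 x² + x − 6.6 = 0, giving x = 0.994 V (positive root), so V_SG = 2.19 V.
I_D = (V_DD − V_SG)/R = (7.8 − 2.19) / 18.9 = 0.297 mA.

I_D = 0.297 mA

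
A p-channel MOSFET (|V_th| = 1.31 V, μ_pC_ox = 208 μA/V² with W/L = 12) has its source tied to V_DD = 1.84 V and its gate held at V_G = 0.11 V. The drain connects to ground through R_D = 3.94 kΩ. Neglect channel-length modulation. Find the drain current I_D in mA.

V_SG = V_DD − V_G = 1.84 − 0.11 = 1.73 V, so V_ov = 1.73 − 1.31 = 0.42 V.
k_p = μ_pC_ox · (W/L) = 2.496 mA/V².
Assume saturation: I_D = ½ k_p V_ov² = 0.5 × 2.496 × 0.42² = 0.22 mA, giving V_SD = V_DD − I_D R_D = 1.84 − 0.22 × 3.94 = 0.973 V.
V_SD = 0.973 V ≥ V_ov = 0.42 V, confirming saturation.

I_D = 0.220 mA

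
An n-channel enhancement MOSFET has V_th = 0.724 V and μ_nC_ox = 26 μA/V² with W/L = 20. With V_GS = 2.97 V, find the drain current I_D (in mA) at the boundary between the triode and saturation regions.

I_D = 1.31 mA

At the boundary V_DS = V_ov = V_GS − V_th = 2.97 − 0.724 = 2.25 V.
k_n = μ_nC_ox · (W/L) = 0.52 mA/V².
I_D = ½ k_n V_ov² = 0.5 × 0.52 × 2.25² = 1.31 mA.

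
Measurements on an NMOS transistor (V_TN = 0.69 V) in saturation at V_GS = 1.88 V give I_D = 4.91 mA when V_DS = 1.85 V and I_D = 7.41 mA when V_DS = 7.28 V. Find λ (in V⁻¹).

λ = 0.113 V⁻¹

With V_GS fixed, I_D ∝ (1 + λ V_DS) in saturation, so I_D2/I_D1 = (1 + λ V_DS2)/(1 + λ V_DS1).
7.41/4.91 = 1.509 = (1 + 7.28 λ)/(1 + 1.85 λ).
Solving: λ (I_D1 V_DS2 − I_D2 V_DS1) = I_D2 − I_D1, so λ = (7.41 − 4.91) / (4.91 × 7.28 − 7.41 × 1.85) = 2.5 / 22 = 0.113 V⁻¹.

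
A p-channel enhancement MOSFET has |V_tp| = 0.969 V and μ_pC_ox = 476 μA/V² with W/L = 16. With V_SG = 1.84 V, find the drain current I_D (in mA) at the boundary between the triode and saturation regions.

At the boundary V_SD = V_ov = V_SG − |V_tp| = 1.84 − 0.969 = 0.871 V.
k_p = μ_pC_ox · (W/L) = 7.616 mA/V².
I_D = ½ k_p V_ov² = 0.5 × 7.616 × 0.871² = 2.89 mA.

I_D = 2.89 mA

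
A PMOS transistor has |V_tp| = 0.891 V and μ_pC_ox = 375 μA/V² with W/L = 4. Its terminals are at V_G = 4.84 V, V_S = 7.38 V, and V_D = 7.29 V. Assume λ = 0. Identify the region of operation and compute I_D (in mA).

V_SG = V_S − V_G = 7.38 − 4.84 = 2.54 V; V_SD = V_S − V_D = 7.38 − 7.29 = 0.09 V.
k_p = μ_pC_ox · (W/L) = 1.5 mA/V².
V_ov = V_SG − |V_tp| = 2.54 − 0.891 = 1.65 V.
Since V_SD = 0.09 V < V_ov = 1.65 V, the device is in the triode region.
I_D = k_p [V_ov · V_SD − ½ V_SD²] = 1.5 × [1.65 × 0.09 − 0.5 × 0.09²] = 0.217 mA.

Triode; I_D = 0.217 mA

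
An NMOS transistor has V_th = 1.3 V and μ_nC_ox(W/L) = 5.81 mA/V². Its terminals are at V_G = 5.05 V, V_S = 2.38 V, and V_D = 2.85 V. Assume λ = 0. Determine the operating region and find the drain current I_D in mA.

V_GS = V_G − V_S = 5.05 − 2.38 = 2.67 V; V_DS = V_D − V_S = 2.85 − 2.38 = 0.47 V.
V_ov = V_GS − V_th = 2.67 − 1.3 = 1.37 V.
Since V_DS = 0.47 V < V_ov = 1.37 V, the device is in the triode region.
I_D = k_n [V_ov · V_DS − ½ V_DS²] = 5.81 × [1.37 × 0.47 − 0.5 × 0.47²] = 3.1 mA.

Triode; I_D = 3.10 mA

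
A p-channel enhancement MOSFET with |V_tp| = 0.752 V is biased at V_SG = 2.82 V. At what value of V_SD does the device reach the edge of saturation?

V_SD,sat = 2.07 V

The boundary between triode and saturation is V_SD = V_SG − |V_tp| = V_ov.
V_ov = 2.82 − 0.752 = 2.07 V.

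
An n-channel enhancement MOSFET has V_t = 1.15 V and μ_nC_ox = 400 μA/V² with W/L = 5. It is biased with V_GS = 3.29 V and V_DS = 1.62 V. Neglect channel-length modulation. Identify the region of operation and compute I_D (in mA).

Triode; I_D = 4.31 mA

k_n = μ_nC_ox · (W/L) = 2 mA/V².
V_ov = V_GS − V_t = 3.29 − 1.15 = 2.14 V.
Since V_DS = 1.62 V < V_ov = 2.14 V, the device is in the triode region.
I_D = k_n [V_ov · V_DS − ½ V_DS²] = 2 × [2.14 × 1.62 − 0.5 × 1.62²] = 4.31 mA.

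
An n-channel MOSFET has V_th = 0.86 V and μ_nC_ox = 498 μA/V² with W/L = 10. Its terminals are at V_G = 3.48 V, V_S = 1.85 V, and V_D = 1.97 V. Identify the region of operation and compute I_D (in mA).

V_GS = V_G − V_S = 3.48 − 1.85 = 1.63 V; V_DS = V_D − V_S = 1.97 − 1.85 = 0.12 V.
k_n = μ_nC_ox · (W/L) = 4.98 mA/V².
V_ov = V_GS − V_th = 1.63 − 0.86 = 0.77 V.
Since V_DS = 0.12 V < V_ov = 0.77 V, the device is in the triode region.
I_D = k_n [V_ov · V_DS − ½ V_DS²] = 4.98 × [0.77 × 0.12 − 0.5 × 0.12²] = 0.424 mA.

Triode; I_D = 0.424 mA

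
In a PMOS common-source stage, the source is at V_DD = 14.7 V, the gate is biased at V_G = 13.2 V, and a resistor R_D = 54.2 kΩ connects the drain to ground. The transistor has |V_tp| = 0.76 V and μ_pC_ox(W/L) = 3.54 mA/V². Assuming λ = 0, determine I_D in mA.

I_D = 0.269 mA

V_SG = V_DD − V_G = 14.7 − 13.2 = 1.5 V, so V_ov = 1.5 − 0.76 = 0.74 V.
Assume saturation: I_D = ½ k_p V_ov² = 0.5 × 3.54 × 0.74² = 0.969 mA, giving V_SD = V_DD − I_D R_D = 14.7 − 0.969 × 54.2 = -37.8 V.
But -37.8 V < V_ov = 0.74 V, so the device is actually in triode.
In triode I_D = k_p[V_ov V_SD − ½ V_SD²] and I_D = (V_DD − V_SD)/R_D. Equating: 95.9 V_SD² − 143 V_SD + 14.7 = 0, giving V_SD = 0.111 V (the root below V_ov).
I_D = (14.7 − 0.111) / 54.2 = 0.269 mA.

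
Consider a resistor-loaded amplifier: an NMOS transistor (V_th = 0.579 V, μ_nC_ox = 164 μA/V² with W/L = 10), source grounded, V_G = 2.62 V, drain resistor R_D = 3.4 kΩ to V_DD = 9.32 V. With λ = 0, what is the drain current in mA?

V_GS = V_G = 2.62 V, so V_ov = 2.62 − 0.579 = 2.04 V.
k_n = μ_nC_ox · (W/L) = 1.64 mA/V².
Assume saturation: I_D = ½ k_n V_ov² = 0.5 × 1.64 × 2.04² = 3.42 mA, giving V_DS = V_DD − I_D R_D = 9.32 − 3.42 × 3.4 = -2.29 V.
But -2.29 V < V_ov = 2.04 V, so the device is actually in triode.
In triode I_D = k_n[V_ov V_DS − ½ V_DS²] and I_D = (V_DD − V_DS)/R_D. Equating: 2.79 V_DS² − 12.38 V_DS + 9.32 = 0, giving V_DS = 0.961 V (the root below V_ov).
I_D = (9.32 − 0.961) / 3.4 = 2.46 mA.

I_D = 2.46 mA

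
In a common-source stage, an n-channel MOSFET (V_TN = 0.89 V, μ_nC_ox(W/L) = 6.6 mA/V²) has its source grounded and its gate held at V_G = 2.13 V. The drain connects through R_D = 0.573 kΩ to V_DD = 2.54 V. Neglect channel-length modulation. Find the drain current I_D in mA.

I_D = 3.48 mA

V_GS = V_G = 2.13 V, so V_ov = 2.13 − 0.89 = 1.24 V.
Assume saturation: I_D = ½ k_n V_ov² = 0.5 × 6.6 × 1.24² = 5.07 mA, giving V_DS = V_DD − I_D R_D = 2.54 − 5.07 × 0.573 = -0.367 V.
But -0.367 V < V_ov = 1.24 V, so the device is actually in triode.
In triode I_D = k_n[V_ov V_DS − ½ V_DS²] and I_D = (V_DD − V_DS)/R_D. Equating: 1.89 V_DS² − 5.689 V_DS + 2.54 = 0, giving V_DS = 0.545 V (the root below V_ov).
I_D = (2.54 − 0.545) / 0.573 = 3.48 mA.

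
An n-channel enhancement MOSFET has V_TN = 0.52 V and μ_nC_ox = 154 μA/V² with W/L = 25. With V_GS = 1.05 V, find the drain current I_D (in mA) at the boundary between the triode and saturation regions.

I_D = 0.541 mA

At the boundary V_DS = V_ov = V_GS − V_TN = 1.05 − 0.52 = 0.53 V.
k_n = μ_nC_ox · (W/L) = 3.85 mA/V².
I_D = ½ k_n V_ov² = 0.5 × 3.85 × 0.53² = 0.541 mA.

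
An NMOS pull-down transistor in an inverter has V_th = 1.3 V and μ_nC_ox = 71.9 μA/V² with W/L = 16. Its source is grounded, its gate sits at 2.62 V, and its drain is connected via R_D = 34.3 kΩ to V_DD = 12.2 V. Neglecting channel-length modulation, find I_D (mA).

V_GS = V_G = 2.62 V, so V_ov = 2.62 − 1.3 = 1.32 V.
k_n = μ_nC_ox · (W/L) = 1.15 mA/V².
Assume saturation: I_D = ½ k_n V_ov² = 0.5 × 1.15 × 1.32² = 1 mA, giving V_DS = V_DD − I_D R_D = 12.2 − 1 × 34.3 = -22.2 V.
But -22.2 V < V_ov = 1.32 V, so the device is actually in triode.
In triode I_D = k_n[V_ov V_DS − ½ V_DS²] and I_D = (V_DD − V_DS)/R_D. Equating: 19.7 V_DS² − 53.09 V_DS + 12.2 = 0, giving V_DS = 0.254 V (the root below V_ov).
I_D = (12.2 − 0.254) / 34.3 = 0.348 mA.

I_D = 0.348 mA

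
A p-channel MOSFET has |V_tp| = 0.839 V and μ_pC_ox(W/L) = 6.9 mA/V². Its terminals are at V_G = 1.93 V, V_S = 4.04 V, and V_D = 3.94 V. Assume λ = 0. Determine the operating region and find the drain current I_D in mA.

Triode; I_D = 0.842 mA

V_SG = V_S − V_G = 4.04 − 1.93 = 2.11 V; V_SD = V_S − V_D = 4.04 − 3.94 = 0.1 V.
V_ov = V_SG − |V_tp| = 2.11 − 0.839 = 1.27 V.
Since V_SD = 0.1 V < V_ov = 1.27 V, the device is in the triode region.
I_D = k_p [V_ov · V_SD − ½ V_SD²] = 6.9 × [1.27 × 0.1 − 0.5 × 0.1²] = 0.842 mA.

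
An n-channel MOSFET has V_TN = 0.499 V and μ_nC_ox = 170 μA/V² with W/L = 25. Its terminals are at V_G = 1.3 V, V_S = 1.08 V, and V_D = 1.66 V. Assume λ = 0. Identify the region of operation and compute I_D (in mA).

V_GS = V_G − V_S = 1.3 − 1.08 = 0.22 V; V_DS = V_D − V_S = 1.66 − 1.08 = 0.58 V.
V_GS = 0.22 V < V_TN = 0.499 V, so the transistor is in cutoff.

Cutoff; I_D = 0 mA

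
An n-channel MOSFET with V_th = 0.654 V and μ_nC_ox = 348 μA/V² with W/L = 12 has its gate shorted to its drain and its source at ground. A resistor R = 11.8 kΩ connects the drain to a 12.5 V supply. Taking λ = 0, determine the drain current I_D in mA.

I_D = 0.947 mA

With gate tied to drain, V_GS = V_DS ≥ V_GS − V_th, so the device is in saturation.
k_n = μ_nC_ox · (W/L) = 4.176 mA/V².
KCL at the drain: ½ k_n (V_GS − V_th)² = (V_DD − V_GS)/R.
Let x = V_GS − 0.654. Then 24.6 x² + x − 11.85 = 0, giving x = 0.673 V (positive root), so V_GS = 1.33 V.
I_D = (V_DD − V_GS)/R = (12.5 − 1.33) / 11.8 = 0.947 mA.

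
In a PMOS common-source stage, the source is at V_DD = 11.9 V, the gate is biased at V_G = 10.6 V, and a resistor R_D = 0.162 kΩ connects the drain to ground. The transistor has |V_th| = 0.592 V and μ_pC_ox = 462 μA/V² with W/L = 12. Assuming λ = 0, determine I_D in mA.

I_D = 1.39 mA

V_SG = V_DD − V_G = 11.9 − 10.6 = 1.3 V, so V_ov = 1.3 − 0.592 = 0.708 V.
k_p = μ_pC_ox · (W/L) = 5.544 mA/V².
Assume saturation: I_D = ½ k_p V_ov² = 0.5 × 5.544 × 0.708² = 1.39 mA, giving V_SD = V_DD − I_D R_D = 11.9 − 1.39 × 0.162 = 11.7 V.
V_SD = 11.7 V ≥ V_ov = 0.708 V, confirming saturation.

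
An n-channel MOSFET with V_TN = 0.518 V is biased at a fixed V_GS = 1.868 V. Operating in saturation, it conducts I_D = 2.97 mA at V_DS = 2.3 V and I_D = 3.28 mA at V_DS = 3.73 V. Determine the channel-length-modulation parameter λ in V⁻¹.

λ = 0.0877 V⁻¹

With V_GS fixed, I_D ∝ (1 + λ V_DS) in saturation, so I_D2/I_D1 = (1 + λ V_DS2)/(1 + λ V_DS1).
3.28/2.97 = 1.104 = (1 + 3.73 λ)/(1 + 2.3 λ).
Solving: λ (I_D1 V_DS2 − I_D2 V_DS1) = I_D2 − I_D1, so λ = (3.28 − 2.97) / (2.97 × 3.73 − 3.28 × 2.3) = 0.31 / 3.53 = 0.0877 V⁻¹.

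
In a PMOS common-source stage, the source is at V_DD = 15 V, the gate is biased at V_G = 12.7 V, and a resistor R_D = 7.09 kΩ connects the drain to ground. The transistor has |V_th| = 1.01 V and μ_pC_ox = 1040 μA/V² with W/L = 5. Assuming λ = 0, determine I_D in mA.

I_D = 2.07 mA

V_SG = V_DD − V_G = 15 − 12.7 = 2.3 V, so V_ov = 2.3 − 1.01 = 1.29 V.
k_p = μ_pC_ox · (W/L) = 5.2 mA/V².
Assume saturation: I_D = ½ k_p V_ov² = 0.5 × 5.2 × 1.29² = 4.33 mA, giving V_SD = V_DD − I_D R_D = 15 − 4.33 × 7.09 = -15.7 V.
But -15.7 V < V_ov = 1.29 V, so the device is actually in triode.
In triode I_D = k_p[V_ov V_SD − ½ V_SD²] and I_D = (V_DD − V_SD)/R_D. Equating: 18.4 V_SD² − 48.56 V_SD + 15 = 0, giving V_SD = 0.357 V (the root below V_ov).
I_D = (15 − 0.357) / 7.09 = 2.07 mA.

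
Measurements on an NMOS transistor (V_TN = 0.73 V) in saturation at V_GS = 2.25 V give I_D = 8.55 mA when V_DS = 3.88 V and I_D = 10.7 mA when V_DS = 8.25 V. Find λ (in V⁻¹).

With V_GS fixed, I_D ∝ (1 + λ V_DS) in saturation, so I_D2/I_D1 = (1 + λ V_DS2)/(1 + λ V_DS1).
10.7/8.55 = 1.251 = (1 + 8.25 λ)/(1 + 3.88 λ).
Solving: λ (I_D1 V_DS2 − I_D2 V_DS1) = I_D2 − I_D1, so λ = (10.7 − 8.55) / (8.55 × 8.25 − 10.7 × 3.88) = 2.15 / 29 = 0.0741 V⁻¹.

λ = 0.0741 V⁻¹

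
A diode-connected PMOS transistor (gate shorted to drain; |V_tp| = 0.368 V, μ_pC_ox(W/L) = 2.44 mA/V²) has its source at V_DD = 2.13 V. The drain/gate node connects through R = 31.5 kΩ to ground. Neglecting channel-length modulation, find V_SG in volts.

With gate tied to drain, V_SG = V_SD ≥ V_SG − |V_tp|, so the device is in saturation.
KCL at the drain: ½ k_p (V_SG − |V_tp|)² = (V_DD − V_SG)/R.
Let x = V_SG − 0.368. Then 38.4 x² + x − 1.762 = 0, giving x = 0.202 V (positive root), so V_SG = 0.57 V.
I_D = (V_DD − V_SG)/R = (2.13 − 0.57) / 31.5 = 0.0495 mA.

V_SG = 0.570 V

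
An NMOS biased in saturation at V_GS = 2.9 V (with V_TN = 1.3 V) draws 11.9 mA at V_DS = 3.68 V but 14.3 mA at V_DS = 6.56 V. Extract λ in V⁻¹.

λ = 0.0943 V⁻¹

With V_GS fixed, I_D ∝ (1 + λ V_DS) in saturation, so I_D2/I_D1 = (1 + λ V_DS2)/(1 + λ V_DS1).
14.3/11.9 = 1.202 = (1 + 6.56 λ)/(1 + 3.68 λ).
Solving: λ (I_D1 V_DS2 − I_D2 V_DS1) = I_D2 − I_D1, so λ = (14.3 − 11.9) / (11.9 × 6.56 − 14.3 × 3.68) = 2.4 / 25.4 = 0.0943 V⁻¹.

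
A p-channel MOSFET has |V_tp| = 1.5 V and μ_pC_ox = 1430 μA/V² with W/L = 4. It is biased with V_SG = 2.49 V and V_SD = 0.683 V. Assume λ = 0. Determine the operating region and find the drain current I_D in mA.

Triode; I_D = 2.53 mA

k_p = μ_pC_ox · (W/L) = 5.72 mA/V².
V_ov = V_SG − |V_tp| = 2.49 − 1.5 = 0.99 V.
Since V_SD = 0.683 V < V_ov = 0.99 V, the device is in the triode region.
I_D = k_p [V_ov · V_SD − ½ V_SD²] = 5.72 × [0.99 × 0.683 − 0.5 × 0.683²] = 2.53 mA.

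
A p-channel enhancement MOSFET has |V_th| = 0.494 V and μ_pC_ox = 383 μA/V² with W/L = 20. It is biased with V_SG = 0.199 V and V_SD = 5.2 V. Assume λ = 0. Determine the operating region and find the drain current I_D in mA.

V_SG = 0.199 V < |V_th| = 0.494 V, so the transistor is in cutoff.

Cutoff; I_D = 0 mA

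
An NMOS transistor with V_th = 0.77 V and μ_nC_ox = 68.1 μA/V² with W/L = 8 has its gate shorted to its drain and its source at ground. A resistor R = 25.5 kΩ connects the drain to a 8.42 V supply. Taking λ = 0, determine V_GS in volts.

V_GS = 1.75 V

With gate tied to drain, V_GS = V_DS ≥ V_GS − V_th, so the device is in saturation.
k_n = μ_nC_ox · (W/L) = 0.5448 mA/V².
KCL at the drain: ½ k_n (V_GS − V_th)² = (V_DD − V_GS)/R.
Let x = V_GS − 0.77. Then 6.95 x² + x − 7.65 = 0, giving x = 0.98 V (positive root), so V_GS = 1.75 V.
I_D = (V_DD − V_GS)/R = (8.42 − 1.75) / 25.5 = 0.262 mA.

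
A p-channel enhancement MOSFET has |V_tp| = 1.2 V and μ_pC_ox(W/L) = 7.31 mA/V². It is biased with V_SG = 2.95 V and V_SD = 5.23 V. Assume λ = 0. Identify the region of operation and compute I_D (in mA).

V_ov = V_SG − |V_tp| = 2.95 − 1.2 = 1.75 V.
Since V_SD = 5.23 V ≥ V_ov = 1.75 V, the device is in saturation.
I_D = ½ k_p V_ov² = 0.5 × 7.31 × 1.75² = 11.2 mA.

Saturation; I_D = 11.2 mA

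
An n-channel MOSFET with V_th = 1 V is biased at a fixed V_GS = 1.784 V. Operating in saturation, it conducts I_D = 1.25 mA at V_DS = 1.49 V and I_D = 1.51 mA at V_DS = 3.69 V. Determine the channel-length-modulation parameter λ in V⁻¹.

With V_GS fixed, I_D ∝ (1 + λ V_DS) in saturation, so I_D2/I_D1 = (1 + λ V_DS2)/(1 + λ V_DS1).
1.51/1.25 = 1.208 = (1 + 3.69 λ)/(1 + 1.49 λ).
Solving: λ (I_D1 V_DS2 − I_D2 V_DS1) = I_D2 − I_D1, so λ = (1.51 − 1.25) / (1.25 × 3.69 − 1.51 × 1.49) = 0.26 / 2.36 = 0.11 V⁻¹.

λ = 0.110 V⁻¹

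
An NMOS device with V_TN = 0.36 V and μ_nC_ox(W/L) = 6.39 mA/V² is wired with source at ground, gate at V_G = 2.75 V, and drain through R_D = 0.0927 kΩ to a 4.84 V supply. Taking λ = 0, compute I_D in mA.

V_GS = V_G = 2.75 V, so V_ov = 2.75 − 0.36 = 2.39 V.
Assume saturation: I_D = ½ k_n V_ov² = 0.5 × 6.39 × 2.39² = 18.3 mA, giving V_DS = V_DD − I_D R_D = 4.84 − 18.3 × 0.0927 = 3.15 V.
V_DS = 3.15 V ≥ V_ov = 2.39 V, confirming saturation.

I_D = 18.3 mA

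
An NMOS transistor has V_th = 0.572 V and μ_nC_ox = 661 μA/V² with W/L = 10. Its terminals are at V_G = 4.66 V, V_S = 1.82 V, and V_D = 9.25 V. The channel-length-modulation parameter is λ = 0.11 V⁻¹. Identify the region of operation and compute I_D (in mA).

Saturation; I_D = 30.9 mA

V_GS = V_G − V_S = 4.66 − 1.82 = 2.84 V; V_DS = V_D − V_S = 9.25 − 1.82 = 7.43 V.
k_n = μ_nC_ox · (W/L) = 6.61 mA/V².
V_ov = V_GS − V_th = 2.84 − 0.572 = 2.27 V.
Since V_DS = 7.43 V ≥ V_ov = 2.27 V, the device is in saturation.
I_D = ½ k_n V_ov² (1 + λ V_DS) = 0.5 × 6.61 × 2.27² × (1 + 0.11 × 7.43) = 30.9 mA.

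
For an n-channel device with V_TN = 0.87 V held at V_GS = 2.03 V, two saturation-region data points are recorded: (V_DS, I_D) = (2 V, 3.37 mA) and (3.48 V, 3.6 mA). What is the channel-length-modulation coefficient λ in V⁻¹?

λ = 0.0508 V⁻¹

With V_GS fixed, I_D ∝ (1 + λ V_DS) in saturation, so I_D2/I_D1 = (1 + λ V_DS2)/(1 + λ V_DS1).
3.6/3.37 = 1.068 = (1 + 3.48 λ)/(1 + 2 λ).
Solving: λ (I_D1 V_DS2 − I_D2 V_DS1) = I_D2 − I_D1, so λ = (3.6 − 3.37) / (3.37 × 3.48 − 3.6 × 2) = 0.23 / 4.53 = 0.0508 V⁻¹.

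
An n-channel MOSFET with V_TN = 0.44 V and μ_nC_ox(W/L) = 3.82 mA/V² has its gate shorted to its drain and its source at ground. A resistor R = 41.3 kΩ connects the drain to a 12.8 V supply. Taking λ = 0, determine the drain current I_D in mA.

I_D = 0.290 mA

With gate tied to drain, V_GS = V_DS ≥ V_GS − V_TN, so the device is in saturation.
KCL at the drain: ½ k_n (V_GS − V_TN)² = (V_DD − V_GS)/R.
Let x = V_GS − 0.44. Then 78.9 x² + x − 12.36 = 0, giving x = 0.39 V (positive root), so V_GS = 0.83 V.
I_D = (V_DD − V_GS)/R = (12.8 − 0.83) / 41.3 = 0.29 mA.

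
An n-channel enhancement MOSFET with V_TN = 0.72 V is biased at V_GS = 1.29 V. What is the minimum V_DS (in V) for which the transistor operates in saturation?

V_DS,sat = 0.570 V

The boundary between triode and saturation is V_DS = V_GS − V_TN = V_ov.
V_ov = 1.29 − 0.72 = 0.57 V.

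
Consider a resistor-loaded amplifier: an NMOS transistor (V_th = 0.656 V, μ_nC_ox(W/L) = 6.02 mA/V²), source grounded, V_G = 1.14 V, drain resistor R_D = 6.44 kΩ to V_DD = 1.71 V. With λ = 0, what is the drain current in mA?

V_GS = V_G = 1.14 V, so V_ov = 1.14 − 0.656 = 0.484 V.
Assume saturation: I_D = ½ k_n V_ov² = 0.5 × 6.02 × 0.484² = 0.705 mA, giving V_DS = V_DD − I_D R_D = 1.71 − 0.705 × 6.44 = -2.83 V.
But -2.83 V < V_ov = 0.484 V, so the device is actually in triode.
In triode I_D = k_n[V_ov V_DS − ½ V_DS²] and I_D = (V_DD − V_DS)/R_D. Equating: 19.4 V_DS² − 19.76 V_DS + 1.71 = 0, giving V_DS = 0.0955 V (the root below V_ov).
I_D = (1.71 − 0.0955) / 6.44 = 0.251 mA.

I_D = 0.251 mA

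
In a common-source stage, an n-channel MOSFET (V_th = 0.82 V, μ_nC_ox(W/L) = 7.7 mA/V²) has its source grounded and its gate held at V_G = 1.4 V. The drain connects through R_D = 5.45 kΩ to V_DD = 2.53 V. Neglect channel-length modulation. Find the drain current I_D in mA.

V_GS = V_G = 1.4 V, so V_ov = 1.4 − 0.82 = 0.58 V.
Assume saturation: I_D = ½ k_n V_ov² = 0.5 × 7.7 × 0.58² = 1.3 mA, giving V_DS = V_DD − I_D R_D = 2.53 − 1.3 × 5.45 = -4.53 V.
But -4.53 V < V_ov = 0.58 V, so the device is actually in triode.
In triode I_D = k_n[V_ov V_DS − ½ V_DS²] and I_D = (V_DD − V_DS)/R_D. Equating: 21 V_DS² − 25.34 V_DS + 2.53 = 0, giving V_DS = 0.11 V (the root below V_ov).
I_D = (2.53 − 0.11) / 5.45 = 0.444 mA.

I_D = 0.444 mA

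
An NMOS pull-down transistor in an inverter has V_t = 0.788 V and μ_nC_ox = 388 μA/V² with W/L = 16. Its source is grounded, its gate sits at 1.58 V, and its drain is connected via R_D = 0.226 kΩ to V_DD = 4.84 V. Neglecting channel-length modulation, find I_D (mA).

I_D = 1.95 mA

V_GS = V_G = 1.58 V, so V_ov = 1.58 − 0.788 = 0.792 V.
k_n = μ_nC_ox · (W/L) = 6.208 mA/V².
Assume saturation: I_D = ½ k_n V_ov² = 0.5 × 6.208 × 0.792² = 1.95 mA, giving V_DS = V_DD − I_D R_D = 4.84 − 1.95 × 0.226 = 4.4 V.
V_DS = 4.4 V ≥ V_ov = 0.792 V, confirming saturation.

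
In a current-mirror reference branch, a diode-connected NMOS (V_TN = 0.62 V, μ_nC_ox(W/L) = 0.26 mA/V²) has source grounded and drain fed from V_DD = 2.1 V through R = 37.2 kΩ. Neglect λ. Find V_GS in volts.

With gate tied to drain, V_GS = V_DS ≥ V_GS − V_TN, so the device is in saturation.
KCL at the drain: ½ k_n (V_GS − V_TN)² = (V_DD − V_GS)/R.
Let x = V_GS − 0.62. Then 4.84 x² + x − 1.48 = 0, giving x = 0.459 V (positive root), so V_GS = 1.08 V.
I_D = (V_DD − V_GS)/R = (2.1 − 1.08) / 37.2 = 0.0274 mA.

V_GS = 1.08 V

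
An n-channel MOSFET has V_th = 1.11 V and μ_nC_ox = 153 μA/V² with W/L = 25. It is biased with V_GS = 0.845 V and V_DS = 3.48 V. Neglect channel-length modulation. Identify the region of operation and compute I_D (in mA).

Cutoff; I_D = 0 mA

V_GS = 0.845 V < V_th = 1.11 V, so the transistor is in cutoff.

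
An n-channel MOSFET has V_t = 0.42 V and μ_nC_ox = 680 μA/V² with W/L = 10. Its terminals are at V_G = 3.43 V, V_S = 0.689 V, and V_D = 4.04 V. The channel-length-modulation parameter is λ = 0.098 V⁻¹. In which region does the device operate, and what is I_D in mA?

Saturation; I_D = 24.3 mA

V_GS = V_G − V_S = 3.43 − 0.689 = 2.74 V; V_DS = V_D − V_S = 4.04 − 0.689 = 3.35 V.
k_n = μ_nC_ox · (W/L) = 6.8 mA/V².
V_ov = V_GS − V_t = 2.74 − 0.42 = 2.32 V.
Since V_DS = 3.35 V ≥ V_ov = 2.32 V, the device is in saturation.
I_D = ½ k_n V_ov² (1 + λ V_DS) = 0.5 × 6.8 × 2.32² × (1 + 0.098 × 3.35) = 24.3 mA.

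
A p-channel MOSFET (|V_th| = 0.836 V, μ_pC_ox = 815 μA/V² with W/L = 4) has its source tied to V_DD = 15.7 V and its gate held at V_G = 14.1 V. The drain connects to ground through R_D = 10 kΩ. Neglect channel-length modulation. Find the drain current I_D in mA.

V_SG = V_DD − V_G = 15.7 − 14.1 = 1.6 V, so V_ov = 1.6 − 0.836 = 0.764 V.
k_p = μ_pC_ox · (W/L) = 3.26 mA/V².
Assume saturation: I_D = ½ k_p V_ov² = 0.5 × 3.26 × 0.764² = 0.951 mA, giving V_SD = V_DD − I_D R_D = 15.7 − 0.951 × 10 = 6.19 V.
V_SD = 6.19 V ≥ V_ov = 0.764 V, confirming saturation.

I_D = 0.951 mA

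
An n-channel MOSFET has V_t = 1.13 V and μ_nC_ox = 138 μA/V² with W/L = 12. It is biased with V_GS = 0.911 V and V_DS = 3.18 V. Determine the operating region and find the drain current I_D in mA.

Cutoff; I_D = 0 mA

V_GS = 0.911 V < V_t = 1.13 V, so the transistor is in cutoff.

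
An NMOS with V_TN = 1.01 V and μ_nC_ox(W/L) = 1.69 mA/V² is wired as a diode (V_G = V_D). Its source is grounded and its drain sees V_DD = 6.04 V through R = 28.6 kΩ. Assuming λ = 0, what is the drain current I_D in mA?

With gate tied to drain, V_GS = V_DS ≥ V_GS − V_TN, so the device is in saturation.
KCL at the drain: ½ k_n (V_GS − V_TN)² = (V_DD − V_GS)/R.
Let x = V_GS − 1.01. Then 24.2 x² + x − 5.03 = 0, giving x = 0.436 V (positive root), so V_GS = 1.45 V.
I_D = (V_DD − V_GS)/R = (6.04 − 1.45) / 28.6 = 0.161 mA.

I_D = 0.161 mA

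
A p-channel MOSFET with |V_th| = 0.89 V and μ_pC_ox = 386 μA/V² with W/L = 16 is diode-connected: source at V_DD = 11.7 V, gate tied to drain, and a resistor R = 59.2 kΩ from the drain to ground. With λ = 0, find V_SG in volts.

V_SG = 1.13 V

With gate tied to drain, V_SG = V_SD ≥ V_SG − |V_th|, so the device is in saturation.
k_p = μ_pC_ox · (W/L) = 6.176 mA/V².
KCL at the drain: ½ k_p (V_SG − |V_th|)² = (V_DD − V_SG)/R.
Let x = V_SG − 0.89. Then 183 x² + x − 10.81 = 0, giving x = 0.24 V (positive root), so V_SG = 1.13 V.
I_D = (V_DD − V_SG)/R = (11.7 − 1.13) / 59.2 = 0.179 mA.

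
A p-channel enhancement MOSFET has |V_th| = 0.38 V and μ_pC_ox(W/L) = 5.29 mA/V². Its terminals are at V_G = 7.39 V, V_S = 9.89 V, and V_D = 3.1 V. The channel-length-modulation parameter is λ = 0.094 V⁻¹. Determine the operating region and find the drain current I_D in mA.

Saturation; I_D = 19.5 mA

V_SG = V_S − V_G = 9.89 − 7.39 = 2.5 V; V_SD = V_S − V_D = 9.89 − 3.1 = 6.79 V.
V_ov = V_SG − |V_th| = 2.5 − 0.38 = 2.12 V.
Since V_SD = 6.79 V ≥ V_ov = 2.12 V, the device is in saturation.
I_D = ½ k_p V_ov² (1 + λ V_SD) = 0.5 × 5.29 × 2.12² × (1 + 0.094 × 6.79) = 19.5 mA.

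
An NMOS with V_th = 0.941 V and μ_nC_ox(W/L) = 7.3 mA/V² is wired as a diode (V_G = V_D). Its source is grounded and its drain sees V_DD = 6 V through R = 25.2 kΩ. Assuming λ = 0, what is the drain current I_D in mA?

I_D = 0.192 mA

With gate tied to drain, V_GS = V_DS ≥ V_GS − V_th, so the device is in saturation.
KCL at the drain: ½ k_n (V_GS − V_th)² = (V_DD − V_GS)/R.
Let x = V_GS − 0.941. Then 92 x² + x − 5.059 = 0, giving x = 0.229 V (positive root), so V_GS = 1.17 V.
I_D = (V_DD − V_GS)/R = (6 − 1.17) / 25.2 = 0.192 mA.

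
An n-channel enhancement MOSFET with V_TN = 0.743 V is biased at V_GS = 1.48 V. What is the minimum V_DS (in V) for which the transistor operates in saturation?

The boundary between triode and saturation is V_DS = V_GS − V_TN = V_ov.
V_ov = 1.48 − 0.743 = 0.737 V.

V_DS,sat = 0.737 V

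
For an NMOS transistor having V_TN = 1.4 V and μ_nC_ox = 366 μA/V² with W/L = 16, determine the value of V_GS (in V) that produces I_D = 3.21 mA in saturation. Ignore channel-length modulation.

k_n = μ_nC_ox · (W/L) = 5.856 mA/V².
In saturation I_D = ½ k_n (V_GS − V_TN)², so V_GS − V_TN = √(2 I_D / k_n) = √(2 × 3.21 / 5.856) = 1.05 V.
V_GS = 1.4 + 1.05 = 2.45 V.

V_GS = 2.45 V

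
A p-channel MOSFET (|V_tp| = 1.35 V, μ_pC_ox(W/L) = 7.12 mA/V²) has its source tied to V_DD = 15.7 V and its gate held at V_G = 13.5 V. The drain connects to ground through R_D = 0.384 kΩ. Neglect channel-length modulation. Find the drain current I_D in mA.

V_SG = V_DD − V_G = 15.7 − 13.5 = 2.2 V, so V_ov = 2.2 − 1.35 = 0.85 V.
Assume saturation: I_D = ½ k_p V_ov² = 0.5 × 7.12 × 0.85² = 2.57 mA, giving V_SD = V_DD − I_D R_D = 15.7 − 2.57 × 0.384 = 14.7 V.
V_SD = 14.7 V ≥ V_ov = 0.85 V, confirming saturation.

I_D = 2.57 mA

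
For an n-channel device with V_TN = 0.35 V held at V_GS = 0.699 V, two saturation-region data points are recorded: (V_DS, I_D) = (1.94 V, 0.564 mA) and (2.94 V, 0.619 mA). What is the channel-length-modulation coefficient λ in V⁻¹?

With V_GS fixed, I_D ∝ (1 + λ V_DS) in saturation, so I_D2/I_D1 = (1 + λ V_DS2)/(1 + λ V_DS1).
0.619/0.564 = 1.098 = (1 + 2.94 λ)/(1 + 1.94 λ).
Solving: λ (I_D1 V_DS2 − I_D2 V_DS1) = I_D2 − I_D1, so λ = (0.619 − 0.564) / (0.564 × 2.94 − 0.619 × 1.94) = 0.055 / 0.457 = 0.12 V⁻¹.

λ = 0.120 V⁻¹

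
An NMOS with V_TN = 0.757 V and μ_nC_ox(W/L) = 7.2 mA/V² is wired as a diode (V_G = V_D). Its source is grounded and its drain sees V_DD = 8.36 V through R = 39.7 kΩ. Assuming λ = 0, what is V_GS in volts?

With gate tied to drain, V_GS = V_DS ≥ V_GS − V_TN, so the device is in saturation.
KCL at the drain: ½ k_n (V_GS − V_TN)² = (V_DD − V_GS)/R.
Let x = V_GS − 0.757. Then 143 x² + x − 7.603 = 0, giving x = 0.227 V (positive root), so V_GS = 0.984 V.
I_D = (V_DD − V_GS)/R = (8.36 − 0.984) / 39.7 = 0.186 mA.

V_GS = 0.984 V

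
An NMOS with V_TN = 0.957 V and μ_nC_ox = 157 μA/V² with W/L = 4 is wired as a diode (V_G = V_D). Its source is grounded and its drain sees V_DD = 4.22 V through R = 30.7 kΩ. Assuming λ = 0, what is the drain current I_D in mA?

With gate tied to drain, V_GS = V_DS ≥ V_GS − V_TN, so the device is in saturation.
k_n = μ_nC_ox · (W/L) = 0.628 mA/V².
KCL at the drain: ½ k_n (V_GS − V_TN)² = (V_DD − V_GS)/R.
Let x = V_GS − 0.957. Then 9.64 x² + x − 3.263 = 0, giving x = 0.532 V (positive root), so V_GS = 1.49 V.
I_D = (V_DD − V_GS)/R = (4.22 − 1.49) / 30.7 = 0.0889 mA.

I_D = 0.0889 mA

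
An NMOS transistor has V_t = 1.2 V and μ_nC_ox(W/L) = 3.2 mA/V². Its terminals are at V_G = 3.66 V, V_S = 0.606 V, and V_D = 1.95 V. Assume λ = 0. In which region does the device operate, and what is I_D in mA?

V_GS = V_G − V_S = 3.66 − 0.606 = 3.05 V; V_DS = V_D − V_S = 1.95 − 0.606 = 1.34 V.
V_ov = V_GS − V_t = 3.05 − 1.2 = 1.85 V.
Since V_DS = 1.34 V < V_ov = 1.85 V, the device is in the triode region.
I_D = k_n [V_ov · V_DS − ½ V_DS²] = 3.2 × [1.85 × 1.34 − 0.5 × 1.34²] = 5.08 mA.

Triode; I_D = 5.08 mA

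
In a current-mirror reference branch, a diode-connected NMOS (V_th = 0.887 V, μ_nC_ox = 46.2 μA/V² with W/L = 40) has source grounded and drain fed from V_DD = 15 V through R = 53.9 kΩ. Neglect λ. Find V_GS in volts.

V_GS = 1.41 V

With gate tied to drain, V_GS = V_DS ≥ V_GS − V_th, so the device is in saturation.
k_n = μ_nC_ox · (W/L) = 1.848 mA/V².
KCL at the drain: ½ k_n (V_GS − V_th)² = (V_DD − V_GS)/R.
Let x = V_GS − 0.887. Then 49.8 x² + x − 14.11 = 0, giving x = 0.522 V (positive root), so V_GS = 1.41 V.
I_D = (V_DD − V_GS)/R = (15 − 1.41) / 53.9 = 0.252 mA.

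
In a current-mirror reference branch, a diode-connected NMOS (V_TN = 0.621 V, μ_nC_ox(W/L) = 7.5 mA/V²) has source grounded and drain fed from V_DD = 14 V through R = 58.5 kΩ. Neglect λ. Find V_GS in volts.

V_GS = 0.866 V

With gate tied to drain, V_GS = V_DS ≥ V_GS − V_TN, so the device is in saturation.
KCL at the drain: ½ k_n (V_GS − V_TN)² = (V_DD − V_GS)/R.
Let x = V_GS − 0.621. Then 219 x² + x − 13.38 = 0, giving x = 0.245 V (positive root), so V_GS = 0.866 V.
I_D = (V_DD − V_GS)/R = (14 − 0.866) / 58.5 = 0.225 mA.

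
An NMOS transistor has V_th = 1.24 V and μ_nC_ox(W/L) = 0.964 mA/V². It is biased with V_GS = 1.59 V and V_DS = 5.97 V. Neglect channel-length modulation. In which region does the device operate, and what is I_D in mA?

Saturation; I_D = 0.0590 mA

V_ov = V_GS − V_th = 1.59 − 1.24 = 0.35 V.
Since V_DS = 5.97 V ≥ V_ov = 0.35 V, the device is in saturation.
I_D = ½ k_n V_ov² = 0.5 × 0.964 × 0.35² = 0.059 mA.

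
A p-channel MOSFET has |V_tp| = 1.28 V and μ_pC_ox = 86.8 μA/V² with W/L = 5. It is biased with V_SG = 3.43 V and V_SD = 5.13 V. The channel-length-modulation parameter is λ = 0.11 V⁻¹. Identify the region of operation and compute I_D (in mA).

Saturation; I_D = 1.57 mA

k_p = μ_pC_ox · (W/L) = 0.434 mA/V².
V_ov = V_SG − |V_tp| = 3.43 − 1.28 = 2.15 V.
Since V_SD = 5.13 V ≥ V_ov = 2.15 V, the device is in saturation.
I_D = ½ k_p V_ov² (1 + λ V_SD) = 0.5 × 0.434 × 2.15² × (1 + 0.11 × 5.13) = 1.57 mA.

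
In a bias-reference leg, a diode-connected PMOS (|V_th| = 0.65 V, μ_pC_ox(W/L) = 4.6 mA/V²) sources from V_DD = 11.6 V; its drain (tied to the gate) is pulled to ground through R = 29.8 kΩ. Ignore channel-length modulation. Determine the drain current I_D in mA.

With gate tied to drain, V_SG = V_SD ≥ V_SG − |V_th|, so the device is in saturation.
KCL at the drain: ½ k_p (V_SG − |V_th|)² = (V_DD − V_SG)/R.
Let x = V_SG − 0.65. Then 68.5 x² + x − 10.95 = 0, giving x = 0.392 V (positive root), so V_SG = 1.04 V.
I_D = (V_DD − V_SG)/R = (11.6 − 1.04) / 29.8 = 0.354 mA.

I_D = 0.354 mA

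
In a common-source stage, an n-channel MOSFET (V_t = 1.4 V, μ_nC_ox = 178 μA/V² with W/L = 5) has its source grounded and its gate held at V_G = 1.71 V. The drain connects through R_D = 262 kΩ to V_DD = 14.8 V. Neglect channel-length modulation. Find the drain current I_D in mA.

I_D = 0.0428 mA

V_GS = V_G = 1.71 V, so V_ov = 1.71 − 1.4 = 0.31 V.
k_n = μ_nC_ox · (W/L) = 0.89 mA/V².
Assume saturation: I_D = ½ k_n V_ov² = 0.5 × 0.89 × 0.31² = 0.0428 mA, giving V_DS = V_DD − I_D R_D = 14.8 − 0.0428 × 262 = 3.6 V.
V_DS = 3.6 V ≥ V_ov = 0.31 V, confirming saturation.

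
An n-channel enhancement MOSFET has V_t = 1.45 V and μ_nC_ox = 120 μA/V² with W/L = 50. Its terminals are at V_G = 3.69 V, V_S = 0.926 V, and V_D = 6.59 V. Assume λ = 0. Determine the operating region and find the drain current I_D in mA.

Saturation; I_D = 5.18 mA

V_GS = V_G − V_S = 3.69 − 0.926 = 2.76 V; V_DS = V_D − V_S = 6.59 − 0.926 = 5.66 V.
k_n = μ_nC_ox · (W/L) = 6 mA/V².
V_ov = V_GS − V_t = 2.76 − 1.45 = 1.31 V.
Since V_DS = 5.66 V ≥ V_ov = 1.31 V, the device is in saturation.
I_D = ½ k_n V_ov² = 0.5 × 6 × 1.31² = 5.18 mA.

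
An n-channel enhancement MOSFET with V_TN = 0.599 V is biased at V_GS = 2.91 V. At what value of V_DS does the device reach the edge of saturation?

The boundary between triode and saturation is V_DS = V_GS − V_TN = V_ov.
V_ov = 2.91 − 0.599 = 2.31 V.

V_DS,sat = 2.31 V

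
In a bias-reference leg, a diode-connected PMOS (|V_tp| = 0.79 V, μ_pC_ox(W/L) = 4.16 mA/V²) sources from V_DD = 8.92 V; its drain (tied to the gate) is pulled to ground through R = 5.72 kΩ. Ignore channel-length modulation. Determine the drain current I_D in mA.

I_D = 1.28 mA

With gate tied to drain, V_SG = V_SD ≥ V_SG − |V_tp|, so the device is in saturation.
KCL at the drain: ½ k_p (V_SG − |V_tp|)² = (V_DD − V_SG)/R.
Let x = V_SG − 0.79. Then 11.9 x² + x − 8.13 = 0, giving x = 0.786 V (positive root), so V_SG = 1.58 V.
I_D = (V_DD − V_SG)/R = (8.92 − 1.58) / 5.72 = 1.28 mA.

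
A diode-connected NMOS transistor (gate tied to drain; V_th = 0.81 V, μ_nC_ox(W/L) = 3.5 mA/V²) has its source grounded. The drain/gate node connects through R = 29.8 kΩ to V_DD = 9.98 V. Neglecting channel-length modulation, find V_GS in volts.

V_GS = 1.22 V

With gate tied to drain, V_GS = V_DS ≥ V_GS − V_th, so the device is in saturation.
KCL at the drain: ½ k_n (V_GS − V_th)² = (V_DD − V_GS)/R.
Let x = V_GS − 0.81. Then 52.1 x² + x − 9.17 = 0, giving x = 0.41 V (positive root), so V_GS = 1.22 V.
I_D = (V_DD − V_GS)/R = (9.98 − 1.22) / 29.8 = 0.294 mA.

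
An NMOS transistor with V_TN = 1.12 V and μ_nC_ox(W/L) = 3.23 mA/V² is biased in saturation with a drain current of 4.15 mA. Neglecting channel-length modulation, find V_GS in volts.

In saturation I_D = ½ k_n (V_GS − V_TN)², so V_GS − V_TN = √(2 I_D / k_n) = √(2 × 4.15 / 3.23) = 1.6 V.
V_GS = 1.12 + 1.6 = 2.72 V.

V_GS = 2.72 V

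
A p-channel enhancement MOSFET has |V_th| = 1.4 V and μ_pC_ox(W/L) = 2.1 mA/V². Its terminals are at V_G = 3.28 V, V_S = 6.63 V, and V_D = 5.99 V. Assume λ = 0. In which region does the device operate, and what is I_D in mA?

V_SG = V_S − V_G = 6.63 − 3.28 = 3.35 V; V_SD = V_S − V_D = 6.63 − 5.99 = 0.64 V.
V_ov = V_SG − |V_th| = 3.35 − 1.4 = 1.95 V.
Since V_SD = 0.64 V < V_ov = 1.95 V, the device is in the triode region.
I_D = k_p [V_ov · V_SD − ½ V_SD²] = 2.1 × [1.95 × 0.64 − 0.5 × 0.64²] = 2.19 mA.

Triode; I_D = 2.19 mA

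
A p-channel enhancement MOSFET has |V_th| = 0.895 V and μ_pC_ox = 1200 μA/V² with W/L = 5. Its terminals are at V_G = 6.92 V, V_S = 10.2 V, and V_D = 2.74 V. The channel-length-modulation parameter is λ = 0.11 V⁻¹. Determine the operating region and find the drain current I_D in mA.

V_SG = V_S − V_G = 10.2 − 6.92 = 3.28 V; V_SD = V_S − V_D = 10.2 − 2.74 = 7.46 V.
k_p = μ_pC_ox · (W/L) = 6 mA/V².
V_ov = V_SG − |V_th| = 3.28 − 0.895 = 2.38 V.
Since V_SD = 7.46 V ≥ V_ov = 2.38 V, the device is in saturation.
I_D = ½ k_p V_ov² (1 + λ V_SD) = 0.5 × 6 × 2.38² × (1 + 0.11 × 7.46) = 31.1 mA.

Saturation; I_D = 31.1 mA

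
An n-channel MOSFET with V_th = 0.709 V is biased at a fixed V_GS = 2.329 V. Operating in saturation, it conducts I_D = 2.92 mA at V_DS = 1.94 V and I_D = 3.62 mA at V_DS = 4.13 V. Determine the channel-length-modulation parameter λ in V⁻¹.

With V_GS fixed, I_D ∝ (1 + λ V_DS) in saturation, so I_D2/I_D1 = (1 + λ V_DS2)/(1 + λ V_DS1).
3.62/2.92 = 1.24 = (1 + 4.13 λ)/(1 + 1.94 λ).
Solving: λ (I_D1 V_DS2 − I_D2 V_DS1) = I_D2 − I_D1, so λ = (3.62 − 2.92) / (2.92 × 4.13 − 3.62 × 1.94) = 0.7 / 5.04 = 0.139 V⁻¹.

λ = 0.139 V⁻¹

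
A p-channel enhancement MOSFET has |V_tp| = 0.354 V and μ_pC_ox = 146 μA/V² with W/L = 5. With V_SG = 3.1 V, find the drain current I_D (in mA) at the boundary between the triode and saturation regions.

At the boundary V_SD = V_ov = V_SG − |V_tp| = 3.1 − 0.354 = 2.75 V.
k_p = μ_pC_ox · (W/L) = 0.73 mA/V².
I_D = ½ k_p V_ov² = 0.5 × 0.73 × 2.75² = 2.75 mA.

I_D = 2.75 mA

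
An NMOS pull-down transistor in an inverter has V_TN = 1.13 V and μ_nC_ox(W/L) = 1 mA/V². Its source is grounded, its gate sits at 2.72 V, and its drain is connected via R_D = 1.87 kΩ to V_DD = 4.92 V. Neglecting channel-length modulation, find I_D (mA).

I_D = 1.26 mA

V_GS = V_G = 2.72 V, so V_ov = 2.72 − 1.13 = 1.59 V.
Assume saturation: I_D = ½ k_n V_ov² = 0.5 × 1 × 1.59² = 1.26 mA, giving V_DS = V_DD − I_D R_D = 4.92 − 1.26 × 1.87 = 2.56 V.
V_DS = 2.56 V ≥ V_ov = 1.59 V, confirming saturation.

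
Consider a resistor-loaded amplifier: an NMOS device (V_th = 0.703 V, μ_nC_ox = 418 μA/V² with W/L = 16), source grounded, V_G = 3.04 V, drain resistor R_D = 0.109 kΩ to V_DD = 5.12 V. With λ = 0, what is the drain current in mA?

V_GS = V_G = 3.04 V, so V_ov = 3.04 − 0.703 = 2.34 V.
k_n = μ_nC_ox · (W/L) = 6.688 mA/V².
Assume saturation: I_D = ½ k_n V_ov² = 0.5 × 6.688 × 2.34² = 18.3 mA, giving V_DS = V_DD − I_D R_D = 5.12 − 18.3 × 0.109 = 3.13 V.
V_DS = 3.13 V ≥ V_ov = 2.34 V, confirming saturation.

I_D = 18.3 mA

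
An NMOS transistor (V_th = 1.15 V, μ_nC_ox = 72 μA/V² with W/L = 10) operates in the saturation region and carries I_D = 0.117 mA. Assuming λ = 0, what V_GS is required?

V_GS = 1.72 V

k_n = μ_nC_ox · (W/L) = 0.72 mA/V².
In saturation I_D = ½ k_n (V_GS − V_th)², so V_GS − V_th = √(2 I_D / k_n) = √(2 × 0.117 / 0.72) = 0.57 V.
V_GS = 1.15 + 0.57 = 1.72 V.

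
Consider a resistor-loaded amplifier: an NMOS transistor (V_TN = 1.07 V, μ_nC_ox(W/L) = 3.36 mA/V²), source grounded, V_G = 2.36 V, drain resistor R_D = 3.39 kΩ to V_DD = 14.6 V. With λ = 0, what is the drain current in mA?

V_GS = V_G = 2.36 V, so V_ov = 2.36 − 1.07 = 1.29 V.
Assume saturation: I_D = ½ k_n V_ov² = 0.5 × 3.36 × 1.29² = 2.8 mA, giving V_DS = V_DD − I_D R_D = 14.6 − 2.8 × 3.39 = 5.12 V.
V_DS = 5.12 V ≥ V_ov = 1.29 V, confirming saturation.

I_D = 2.80 mA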